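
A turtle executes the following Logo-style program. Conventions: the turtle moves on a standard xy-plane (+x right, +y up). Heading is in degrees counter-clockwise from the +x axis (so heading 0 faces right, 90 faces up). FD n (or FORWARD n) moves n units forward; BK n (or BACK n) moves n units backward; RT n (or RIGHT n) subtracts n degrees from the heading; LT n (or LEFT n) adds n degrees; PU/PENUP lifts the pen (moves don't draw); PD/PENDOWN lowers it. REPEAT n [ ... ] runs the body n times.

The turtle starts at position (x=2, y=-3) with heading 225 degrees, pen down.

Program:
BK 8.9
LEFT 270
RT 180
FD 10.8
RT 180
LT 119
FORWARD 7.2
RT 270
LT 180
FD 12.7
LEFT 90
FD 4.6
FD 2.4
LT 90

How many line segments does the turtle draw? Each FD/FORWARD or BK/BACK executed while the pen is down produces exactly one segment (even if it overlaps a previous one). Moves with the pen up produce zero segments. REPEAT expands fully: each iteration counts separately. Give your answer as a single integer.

Executing turtle program step by step:
Start: pos=(2,-3), heading=225, pen down
BK 8.9: (2,-3) -> (8.293,3.293) [heading=225, draw]
LT 270: heading 225 -> 135
RT 180: heading 135 -> 315
FD 10.8: (8.293,3.293) -> (15.93,-4.344) [heading=315, draw]
RT 180: heading 315 -> 135
LT 119: heading 135 -> 254
FD 7.2: (15.93,-4.344) -> (13.945,-11.265) [heading=254, draw]
RT 270: heading 254 -> 344
LT 180: heading 344 -> 164
FD 12.7: (13.945,-11.265) -> (1.737,-7.764) [heading=164, draw]
LT 90: heading 164 -> 254
FD 4.6: (1.737,-7.764) -> (0.469,-12.186) [heading=254, draw]
FD 2.4: (0.469,-12.186) -> (-0.192,-14.493) [heading=254, draw]
LT 90: heading 254 -> 344
Final: pos=(-0.192,-14.493), heading=344, 6 segment(s) drawn
Segments drawn: 6

Answer: 6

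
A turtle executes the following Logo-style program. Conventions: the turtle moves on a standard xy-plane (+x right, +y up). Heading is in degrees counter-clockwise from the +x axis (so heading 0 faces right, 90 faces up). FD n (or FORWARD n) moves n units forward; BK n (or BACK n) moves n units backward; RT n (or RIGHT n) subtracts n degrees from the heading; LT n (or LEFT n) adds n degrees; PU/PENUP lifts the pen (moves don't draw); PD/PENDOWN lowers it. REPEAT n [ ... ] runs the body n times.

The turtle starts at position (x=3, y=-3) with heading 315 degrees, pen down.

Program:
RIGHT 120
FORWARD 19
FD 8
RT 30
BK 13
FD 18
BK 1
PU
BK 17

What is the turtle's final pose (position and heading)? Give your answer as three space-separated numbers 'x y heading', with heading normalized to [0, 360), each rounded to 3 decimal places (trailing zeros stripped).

Executing turtle program step by step:
Start: pos=(3,-3), heading=315, pen down
RT 120: heading 315 -> 195
FD 19: (3,-3) -> (-15.353,-7.918) [heading=195, draw]
FD 8: (-15.353,-7.918) -> (-23.08,-9.988) [heading=195, draw]
RT 30: heading 195 -> 165
BK 13: (-23.08,-9.988) -> (-10.523,-13.353) [heading=165, draw]
FD 18: (-10.523,-13.353) -> (-27.91,-8.694) [heading=165, draw]
BK 1: (-27.91,-8.694) -> (-26.944,-8.953) [heading=165, draw]
PU: pen up
BK 17: (-26.944,-8.953) -> (-10.523,-13.353) [heading=165, move]
Final: pos=(-10.523,-13.353), heading=165, 5 segment(s) drawn

Answer: -10.523 -13.353 165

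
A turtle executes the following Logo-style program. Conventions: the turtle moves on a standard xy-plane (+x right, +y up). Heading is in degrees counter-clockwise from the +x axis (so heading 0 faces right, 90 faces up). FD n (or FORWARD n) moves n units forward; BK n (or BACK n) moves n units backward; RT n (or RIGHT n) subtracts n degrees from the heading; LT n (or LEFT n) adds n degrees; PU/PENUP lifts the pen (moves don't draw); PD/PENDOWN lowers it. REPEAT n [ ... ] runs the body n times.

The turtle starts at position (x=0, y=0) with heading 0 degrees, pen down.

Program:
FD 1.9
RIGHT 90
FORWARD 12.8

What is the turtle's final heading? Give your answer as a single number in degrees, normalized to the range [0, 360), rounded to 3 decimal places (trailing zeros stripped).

Executing turtle program step by step:
Start: pos=(0,0), heading=0, pen down
FD 1.9: (0,0) -> (1.9,0) [heading=0, draw]
RT 90: heading 0 -> 270
FD 12.8: (1.9,0) -> (1.9,-12.8) [heading=270, draw]
Final: pos=(1.9,-12.8), heading=270, 2 segment(s) drawn

Answer: 270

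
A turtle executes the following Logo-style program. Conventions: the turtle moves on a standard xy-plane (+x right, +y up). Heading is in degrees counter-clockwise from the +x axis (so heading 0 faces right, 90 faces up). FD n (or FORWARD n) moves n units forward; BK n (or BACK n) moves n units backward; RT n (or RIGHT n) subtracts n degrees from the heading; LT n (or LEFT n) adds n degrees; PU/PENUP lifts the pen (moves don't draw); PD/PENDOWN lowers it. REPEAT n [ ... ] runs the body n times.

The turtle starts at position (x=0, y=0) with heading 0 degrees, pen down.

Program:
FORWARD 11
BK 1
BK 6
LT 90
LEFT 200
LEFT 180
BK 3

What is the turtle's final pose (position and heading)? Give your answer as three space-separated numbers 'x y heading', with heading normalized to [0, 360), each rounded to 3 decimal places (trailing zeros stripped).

Answer: 5.026 -2.819 110

Derivation:
Executing turtle program step by step:
Start: pos=(0,0), heading=0, pen down
FD 11: (0,0) -> (11,0) [heading=0, draw]
BK 1: (11,0) -> (10,0) [heading=0, draw]
BK 6: (10,0) -> (4,0) [heading=0, draw]
LT 90: heading 0 -> 90
LT 200: heading 90 -> 290
LT 180: heading 290 -> 110
BK 3: (4,0) -> (5.026,-2.819) [heading=110, draw]
Final: pos=(5.026,-2.819), heading=110, 4 segment(s) drawn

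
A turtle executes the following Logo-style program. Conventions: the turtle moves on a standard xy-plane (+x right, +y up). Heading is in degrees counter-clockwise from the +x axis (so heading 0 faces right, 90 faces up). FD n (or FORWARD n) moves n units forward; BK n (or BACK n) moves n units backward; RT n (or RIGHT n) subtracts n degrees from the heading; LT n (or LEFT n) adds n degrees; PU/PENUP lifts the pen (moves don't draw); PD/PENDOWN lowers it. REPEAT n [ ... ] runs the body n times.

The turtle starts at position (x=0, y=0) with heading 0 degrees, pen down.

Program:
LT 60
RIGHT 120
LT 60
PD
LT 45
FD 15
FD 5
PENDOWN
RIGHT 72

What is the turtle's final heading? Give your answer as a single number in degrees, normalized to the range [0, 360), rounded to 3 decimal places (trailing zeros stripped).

Answer: 333

Derivation:
Executing turtle program step by step:
Start: pos=(0,0), heading=0, pen down
LT 60: heading 0 -> 60
RT 120: heading 60 -> 300
LT 60: heading 300 -> 0
PD: pen down
LT 45: heading 0 -> 45
FD 15: (0,0) -> (10.607,10.607) [heading=45, draw]
FD 5: (10.607,10.607) -> (14.142,14.142) [heading=45, draw]
PD: pen down
RT 72: heading 45 -> 333
Final: pos=(14.142,14.142), heading=333, 2 segment(s) drawn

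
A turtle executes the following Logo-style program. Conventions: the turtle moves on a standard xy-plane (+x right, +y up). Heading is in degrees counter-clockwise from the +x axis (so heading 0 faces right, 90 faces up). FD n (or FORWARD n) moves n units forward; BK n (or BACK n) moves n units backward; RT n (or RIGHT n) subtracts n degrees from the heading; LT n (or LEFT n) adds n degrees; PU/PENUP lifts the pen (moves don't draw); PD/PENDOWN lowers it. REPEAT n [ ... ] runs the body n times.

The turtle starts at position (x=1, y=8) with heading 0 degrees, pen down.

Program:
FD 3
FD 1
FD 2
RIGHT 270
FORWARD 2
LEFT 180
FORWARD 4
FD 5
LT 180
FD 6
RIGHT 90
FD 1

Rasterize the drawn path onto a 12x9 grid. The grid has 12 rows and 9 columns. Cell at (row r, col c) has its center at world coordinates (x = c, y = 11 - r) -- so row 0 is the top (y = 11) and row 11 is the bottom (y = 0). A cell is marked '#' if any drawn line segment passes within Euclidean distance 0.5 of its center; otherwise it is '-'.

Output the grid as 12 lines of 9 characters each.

Segment 0: (1,8) -> (4,8)
Segment 1: (4,8) -> (5,8)
Segment 2: (5,8) -> (7,8)
Segment 3: (7,8) -> (7,10)
Segment 4: (7,10) -> (7,6)
Segment 5: (7,6) -> (7,1)
Segment 6: (7,1) -> (7,7)
Segment 7: (7,7) -> (8,7)

Answer: ---------
-------#-
-------#-
-#######-
-------##
-------#-
-------#-
-------#-
-------#-
-------#-
-------#-
---------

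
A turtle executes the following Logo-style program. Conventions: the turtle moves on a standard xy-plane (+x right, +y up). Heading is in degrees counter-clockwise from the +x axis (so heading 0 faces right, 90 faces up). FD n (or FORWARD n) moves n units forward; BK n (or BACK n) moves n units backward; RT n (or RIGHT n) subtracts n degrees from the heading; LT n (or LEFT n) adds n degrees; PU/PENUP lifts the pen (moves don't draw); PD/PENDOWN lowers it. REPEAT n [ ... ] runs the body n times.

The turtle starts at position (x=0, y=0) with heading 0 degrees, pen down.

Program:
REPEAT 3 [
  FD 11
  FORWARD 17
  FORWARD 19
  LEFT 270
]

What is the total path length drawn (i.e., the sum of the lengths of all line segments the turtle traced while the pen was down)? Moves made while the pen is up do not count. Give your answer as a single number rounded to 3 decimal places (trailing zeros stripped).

Executing turtle program step by step:
Start: pos=(0,0), heading=0, pen down
REPEAT 3 [
  -- iteration 1/3 --
  FD 11: (0,0) -> (11,0) [heading=0, draw]
  FD 17: (11,0) -> (28,0) [heading=0, draw]
  FD 19: (28,0) -> (47,0) [heading=0, draw]
  LT 270: heading 0 -> 270
  -- iteration 2/3 --
  FD 11: (47,0) -> (47,-11) [heading=270, draw]
  FD 17: (47,-11) -> (47,-28) [heading=270, draw]
  FD 19: (47,-28) -> (47,-47) [heading=270, draw]
  LT 270: heading 270 -> 180
  -- iteration 3/3 --
  FD 11: (47,-47) -> (36,-47) [heading=180, draw]
  FD 17: (36,-47) -> (19,-47) [heading=180, draw]
  FD 19: (19,-47) -> (0,-47) [heading=180, draw]
  LT 270: heading 180 -> 90
]
Final: pos=(0,-47), heading=90, 9 segment(s) drawn

Segment lengths:
  seg 1: (0,0) -> (11,0), length = 11
  seg 2: (11,0) -> (28,0), length = 17
  seg 3: (28,0) -> (47,0), length = 19
  seg 4: (47,0) -> (47,-11), length = 11
  seg 5: (47,-11) -> (47,-28), length = 17
  seg 6: (47,-28) -> (47,-47), length = 19
  seg 7: (47,-47) -> (36,-47), length = 11
  seg 8: (36,-47) -> (19,-47), length = 17
  seg 9: (19,-47) -> (0,-47), length = 19
Total = 141

Answer: 141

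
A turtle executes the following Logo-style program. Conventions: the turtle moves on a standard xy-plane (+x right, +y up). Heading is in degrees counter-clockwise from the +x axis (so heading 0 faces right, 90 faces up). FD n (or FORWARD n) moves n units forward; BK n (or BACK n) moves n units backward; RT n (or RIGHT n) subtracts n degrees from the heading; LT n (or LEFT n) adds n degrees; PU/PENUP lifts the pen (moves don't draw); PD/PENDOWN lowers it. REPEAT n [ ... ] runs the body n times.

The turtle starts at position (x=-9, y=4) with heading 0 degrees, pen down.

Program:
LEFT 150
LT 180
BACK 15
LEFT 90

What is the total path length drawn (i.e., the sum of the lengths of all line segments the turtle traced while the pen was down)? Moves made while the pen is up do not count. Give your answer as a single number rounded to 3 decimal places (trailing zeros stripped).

Answer: 15

Derivation:
Executing turtle program step by step:
Start: pos=(-9,4), heading=0, pen down
LT 150: heading 0 -> 150
LT 180: heading 150 -> 330
BK 15: (-9,4) -> (-21.99,11.5) [heading=330, draw]
LT 90: heading 330 -> 60
Final: pos=(-21.99,11.5), heading=60, 1 segment(s) drawn

Segment lengths:
  seg 1: (-9,4) -> (-21.99,11.5), length = 15
Total = 15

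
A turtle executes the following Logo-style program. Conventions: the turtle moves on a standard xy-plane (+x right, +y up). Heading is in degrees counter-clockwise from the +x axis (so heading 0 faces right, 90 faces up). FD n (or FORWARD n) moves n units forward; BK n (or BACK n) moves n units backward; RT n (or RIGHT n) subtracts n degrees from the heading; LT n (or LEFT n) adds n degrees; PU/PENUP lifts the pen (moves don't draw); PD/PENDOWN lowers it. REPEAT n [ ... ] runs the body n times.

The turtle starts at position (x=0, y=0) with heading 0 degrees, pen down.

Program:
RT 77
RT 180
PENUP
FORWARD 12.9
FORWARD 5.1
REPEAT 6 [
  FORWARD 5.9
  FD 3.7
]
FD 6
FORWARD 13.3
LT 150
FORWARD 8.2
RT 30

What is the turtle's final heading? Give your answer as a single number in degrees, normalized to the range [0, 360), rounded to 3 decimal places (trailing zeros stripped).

Executing turtle program step by step:
Start: pos=(0,0), heading=0, pen down
RT 77: heading 0 -> 283
RT 180: heading 283 -> 103
PU: pen up
FD 12.9: (0,0) -> (-2.902,12.569) [heading=103, move]
FD 5.1: (-2.902,12.569) -> (-4.049,17.539) [heading=103, move]
REPEAT 6 [
  -- iteration 1/6 --
  FD 5.9: (-4.049,17.539) -> (-5.376,23.287) [heading=103, move]
  FD 3.7: (-5.376,23.287) -> (-6.209,26.893) [heading=103, move]
  -- iteration 2/6 --
  FD 5.9: (-6.209,26.893) -> (-7.536,32.641) [heading=103, move]
  FD 3.7: (-7.536,32.641) -> (-8.368,36.247) [heading=103, move]
  -- iteration 3/6 --
  FD 5.9: (-8.368,36.247) -> (-9.695,41.995) [heading=103, move]
  FD 3.7: (-9.695,41.995) -> (-10.528,45.601) [heading=103, move]
  -- iteration 4/6 --
  FD 5.9: (-10.528,45.601) -> (-11.855,51.349) [heading=103, move]
  FD 3.7: (-11.855,51.349) -> (-12.687,54.954) [heading=103, move]
  -- iteration 5/6 --
  FD 5.9: (-12.687,54.954) -> (-14.014,60.703) [heading=103, move]
  FD 3.7: (-14.014,60.703) -> (-14.847,64.308) [heading=103, move]
  -- iteration 6/6 --
  FD 5.9: (-14.847,64.308) -> (-16.174,70.057) [heading=103, move]
  FD 3.7: (-16.174,70.057) -> (-17.006,73.662) [heading=103, move]
]
FD 6: (-17.006,73.662) -> (-18.356,79.509) [heading=103, move]
FD 13.3: (-18.356,79.509) -> (-21.348,92.468) [heading=103, move]
LT 150: heading 103 -> 253
FD 8.2: (-21.348,92.468) -> (-23.745,84.626) [heading=253, move]
RT 30: heading 253 -> 223
Final: pos=(-23.745,84.626), heading=223, 0 segment(s) drawn

Answer: 223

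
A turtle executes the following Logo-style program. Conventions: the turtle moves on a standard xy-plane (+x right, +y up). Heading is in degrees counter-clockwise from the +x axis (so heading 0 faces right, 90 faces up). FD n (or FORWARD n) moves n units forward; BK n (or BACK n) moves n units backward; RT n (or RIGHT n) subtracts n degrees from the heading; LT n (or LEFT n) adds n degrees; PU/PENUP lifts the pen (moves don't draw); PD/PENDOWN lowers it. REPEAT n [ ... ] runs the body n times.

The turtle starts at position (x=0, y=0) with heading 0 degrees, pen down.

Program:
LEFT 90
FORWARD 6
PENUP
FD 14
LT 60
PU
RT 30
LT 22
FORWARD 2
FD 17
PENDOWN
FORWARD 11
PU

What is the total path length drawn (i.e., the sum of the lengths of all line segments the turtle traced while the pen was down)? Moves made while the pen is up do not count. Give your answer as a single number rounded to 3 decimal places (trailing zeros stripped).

Answer: 17

Derivation:
Executing turtle program step by step:
Start: pos=(0,0), heading=0, pen down
LT 90: heading 0 -> 90
FD 6: (0,0) -> (0,6) [heading=90, draw]
PU: pen up
FD 14: (0,6) -> (0,20) [heading=90, move]
LT 60: heading 90 -> 150
PU: pen up
RT 30: heading 150 -> 120
LT 22: heading 120 -> 142
FD 2: (0,20) -> (-1.576,21.231) [heading=142, move]
FD 17: (-1.576,21.231) -> (-14.972,31.698) [heading=142, move]
PD: pen down
FD 11: (-14.972,31.698) -> (-23.64,38.47) [heading=142, draw]
PU: pen up
Final: pos=(-23.64,38.47), heading=142, 2 segment(s) drawn

Segment lengths:
  seg 1: (0,0) -> (0,6), length = 6
  seg 2: (-14.972,31.698) -> (-23.64,38.47), length = 11
Total = 17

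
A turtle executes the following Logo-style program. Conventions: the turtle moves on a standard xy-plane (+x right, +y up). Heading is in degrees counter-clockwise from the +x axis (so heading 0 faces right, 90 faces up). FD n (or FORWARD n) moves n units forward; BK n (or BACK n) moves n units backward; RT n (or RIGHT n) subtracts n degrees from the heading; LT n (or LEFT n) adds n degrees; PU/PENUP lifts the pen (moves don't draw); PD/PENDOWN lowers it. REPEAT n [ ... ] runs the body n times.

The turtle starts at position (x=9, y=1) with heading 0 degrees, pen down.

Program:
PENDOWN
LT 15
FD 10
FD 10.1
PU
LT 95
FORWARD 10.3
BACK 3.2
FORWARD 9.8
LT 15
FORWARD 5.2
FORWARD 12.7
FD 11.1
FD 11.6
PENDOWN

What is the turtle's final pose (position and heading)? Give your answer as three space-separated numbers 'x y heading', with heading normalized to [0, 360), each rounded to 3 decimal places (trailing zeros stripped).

Answer: -0.652 55.341 125

Derivation:
Executing turtle program step by step:
Start: pos=(9,1), heading=0, pen down
PD: pen down
LT 15: heading 0 -> 15
FD 10: (9,1) -> (18.659,3.588) [heading=15, draw]
FD 10.1: (18.659,3.588) -> (28.415,6.202) [heading=15, draw]
PU: pen up
LT 95: heading 15 -> 110
FD 10.3: (28.415,6.202) -> (24.892,15.881) [heading=110, move]
BK 3.2: (24.892,15.881) -> (25.987,12.874) [heading=110, move]
FD 9.8: (25.987,12.874) -> (22.635,22.083) [heading=110, move]
LT 15: heading 110 -> 125
FD 5.2: (22.635,22.083) -> (19.652,26.343) [heading=125, move]
FD 12.7: (19.652,26.343) -> (12.368,36.746) [heading=125, move]
FD 11.1: (12.368,36.746) -> (6.001,45.838) [heading=125, move]
FD 11.6: (6.001,45.838) -> (-0.652,55.341) [heading=125, move]
PD: pen down
Final: pos=(-0.652,55.341), heading=125, 2 segment(s) drawn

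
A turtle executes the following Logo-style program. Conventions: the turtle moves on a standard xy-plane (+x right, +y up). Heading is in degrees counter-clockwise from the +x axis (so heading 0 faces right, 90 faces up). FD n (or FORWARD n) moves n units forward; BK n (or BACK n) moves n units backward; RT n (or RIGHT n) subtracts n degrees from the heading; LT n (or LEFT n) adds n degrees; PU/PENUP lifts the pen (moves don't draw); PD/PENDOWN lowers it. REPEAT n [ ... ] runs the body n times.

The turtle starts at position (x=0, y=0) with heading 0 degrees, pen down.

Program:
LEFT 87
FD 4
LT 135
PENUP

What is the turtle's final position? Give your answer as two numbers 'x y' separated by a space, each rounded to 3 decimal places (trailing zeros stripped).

Answer: 0.209 3.995

Derivation:
Executing turtle program step by step:
Start: pos=(0,0), heading=0, pen down
LT 87: heading 0 -> 87
FD 4: (0,0) -> (0.209,3.995) [heading=87, draw]
LT 135: heading 87 -> 222
PU: pen up
Final: pos=(0.209,3.995), heading=222, 1 segment(s) drawn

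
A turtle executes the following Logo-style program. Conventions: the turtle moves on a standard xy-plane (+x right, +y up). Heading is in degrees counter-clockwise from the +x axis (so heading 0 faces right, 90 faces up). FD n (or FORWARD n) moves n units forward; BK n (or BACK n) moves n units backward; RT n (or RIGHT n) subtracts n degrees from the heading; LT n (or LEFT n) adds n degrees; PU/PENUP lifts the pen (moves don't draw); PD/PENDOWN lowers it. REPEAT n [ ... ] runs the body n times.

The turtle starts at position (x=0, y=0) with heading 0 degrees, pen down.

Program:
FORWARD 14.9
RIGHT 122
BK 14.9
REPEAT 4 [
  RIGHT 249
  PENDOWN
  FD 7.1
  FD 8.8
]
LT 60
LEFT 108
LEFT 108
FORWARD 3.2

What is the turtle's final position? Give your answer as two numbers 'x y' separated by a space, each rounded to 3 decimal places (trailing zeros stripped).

Answer: 32.847 4.569

Derivation:
Executing turtle program step by step:
Start: pos=(0,0), heading=0, pen down
FD 14.9: (0,0) -> (14.9,0) [heading=0, draw]
RT 122: heading 0 -> 238
BK 14.9: (14.9,0) -> (22.796,12.636) [heading=238, draw]
REPEAT 4 [
  -- iteration 1/4 --
  RT 249: heading 238 -> 349
  PD: pen down
  FD 7.1: (22.796,12.636) -> (29.765,11.281) [heading=349, draw]
  FD 8.8: (29.765,11.281) -> (38.404,9.602) [heading=349, draw]
  -- iteration 2/4 --
  RT 249: heading 349 -> 100
  PD: pen down
  FD 7.1: (38.404,9.602) -> (37.171,16.594) [heading=100, draw]
  FD 8.8: (37.171,16.594) -> (35.643,25.26) [heading=100, draw]
  -- iteration 3/4 --
  RT 249: heading 100 -> 211
  PD: pen down
  FD 7.1: (35.643,25.26) -> (29.557,21.604) [heading=211, draw]
  FD 8.8: (29.557,21.604) -> (22.014,17.071) [heading=211, draw]
  -- iteration 4/4 --
  RT 249: heading 211 -> 322
  PD: pen down
  FD 7.1: (22.014,17.071) -> (27.609,12.7) [heading=322, draw]
  FD 8.8: (27.609,12.7) -> (34.543,7.282) [heading=322, draw]
]
LT 60: heading 322 -> 22
LT 108: heading 22 -> 130
LT 108: heading 130 -> 238
FD 3.2: (34.543,7.282) -> (32.847,4.569) [heading=238, draw]
Final: pos=(32.847,4.569), heading=238, 11 segment(s) drawn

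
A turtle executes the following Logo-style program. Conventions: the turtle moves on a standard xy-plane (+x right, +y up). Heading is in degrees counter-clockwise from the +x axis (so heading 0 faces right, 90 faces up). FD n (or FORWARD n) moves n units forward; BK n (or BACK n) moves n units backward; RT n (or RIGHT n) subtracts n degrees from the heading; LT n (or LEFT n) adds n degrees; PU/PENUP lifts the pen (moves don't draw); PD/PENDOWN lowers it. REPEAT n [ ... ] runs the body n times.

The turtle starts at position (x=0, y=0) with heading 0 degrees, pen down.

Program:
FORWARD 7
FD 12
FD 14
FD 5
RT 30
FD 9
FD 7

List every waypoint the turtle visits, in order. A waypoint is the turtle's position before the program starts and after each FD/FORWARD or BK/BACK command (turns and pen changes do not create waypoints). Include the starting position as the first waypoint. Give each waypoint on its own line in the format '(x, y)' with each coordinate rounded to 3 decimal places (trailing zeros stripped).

Answer: (0, 0)
(7, 0)
(19, 0)
(33, 0)
(38, 0)
(45.794, -4.5)
(51.856, -8)

Derivation:
Executing turtle program step by step:
Start: pos=(0,0), heading=0, pen down
FD 7: (0,0) -> (7,0) [heading=0, draw]
FD 12: (7,0) -> (19,0) [heading=0, draw]
FD 14: (19,0) -> (33,0) [heading=0, draw]
FD 5: (33,0) -> (38,0) [heading=0, draw]
RT 30: heading 0 -> 330
FD 9: (38,0) -> (45.794,-4.5) [heading=330, draw]
FD 7: (45.794,-4.5) -> (51.856,-8) [heading=330, draw]
Final: pos=(51.856,-8), heading=330, 6 segment(s) drawn
Waypoints (7 total):
(0, 0)
(7, 0)
(19, 0)
(33, 0)
(38, 0)
(45.794, -4.5)
(51.856, -8)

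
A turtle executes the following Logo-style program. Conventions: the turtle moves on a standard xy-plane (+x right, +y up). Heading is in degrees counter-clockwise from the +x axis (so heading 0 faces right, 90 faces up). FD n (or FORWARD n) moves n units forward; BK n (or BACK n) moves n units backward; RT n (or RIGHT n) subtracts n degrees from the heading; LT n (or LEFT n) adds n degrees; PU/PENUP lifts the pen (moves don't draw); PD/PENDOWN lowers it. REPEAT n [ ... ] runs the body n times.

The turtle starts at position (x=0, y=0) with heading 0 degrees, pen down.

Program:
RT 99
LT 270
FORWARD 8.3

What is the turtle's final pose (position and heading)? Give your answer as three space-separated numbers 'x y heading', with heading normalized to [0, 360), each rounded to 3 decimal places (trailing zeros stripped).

Answer: -8.198 1.298 171

Derivation:
Executing turtle program step by step:
Start: pos=(0,0), heading=0, pen down
RT 99: heading 0 -> 261
LT 270: heading 261 -> 171
FD 8.3: (0,0) -> (-8.198,1.298) [heading=171, draw]
Final: pos=(-8.198,1.298), heading=171, 1 segment(s) drawn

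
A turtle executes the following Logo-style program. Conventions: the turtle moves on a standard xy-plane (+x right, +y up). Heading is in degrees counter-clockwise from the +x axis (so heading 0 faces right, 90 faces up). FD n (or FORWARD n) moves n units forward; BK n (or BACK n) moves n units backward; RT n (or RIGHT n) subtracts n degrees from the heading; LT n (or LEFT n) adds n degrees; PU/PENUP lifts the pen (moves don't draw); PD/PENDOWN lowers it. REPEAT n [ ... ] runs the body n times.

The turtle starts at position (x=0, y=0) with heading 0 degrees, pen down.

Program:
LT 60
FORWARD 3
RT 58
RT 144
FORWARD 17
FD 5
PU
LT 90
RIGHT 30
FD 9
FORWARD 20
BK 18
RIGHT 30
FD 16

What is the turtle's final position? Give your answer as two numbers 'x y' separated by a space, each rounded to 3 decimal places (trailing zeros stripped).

Executing turtle program step by step:
Start: pos=(0,0), heading=0, pen down
LT 60: heading 0 -> 60
FD 3: (0,0) -> (1.5,2.598) [heading=60, draw]
RT 58: heading 60 -> 2
RT 144: heading 2 -> 218
FD 17: (1.5,2.598) -> (-11.896,-7.868) [heading=218, draw]
FD 5: (-11.896,-7.868) -> (-15.836,-10.946) [heading=218, draw]
PU: pen up
LT 90: heading 218 -> 308
RT 30: heading 308 -> 278
FD 9: (-15.836,-10.946) -> (-14.584,-19.859) [heading=278, move]
FD 20: (-14.584,-19.859) -> (-11.8,-39.664) [heading=278, move]
BK 18: (-11.8,-39.664) -> (-14.305,-21.839) [heading=278, move]
RT 30: heading 278 -> 248
FD 16: (-14.305,-21.839) -> (-20.299,-36.674) [heading=248, move]
Final: pos=(-20.299,-36.674), heading=248, 3 segment(s) drawn

Answer: -20.299 -36.674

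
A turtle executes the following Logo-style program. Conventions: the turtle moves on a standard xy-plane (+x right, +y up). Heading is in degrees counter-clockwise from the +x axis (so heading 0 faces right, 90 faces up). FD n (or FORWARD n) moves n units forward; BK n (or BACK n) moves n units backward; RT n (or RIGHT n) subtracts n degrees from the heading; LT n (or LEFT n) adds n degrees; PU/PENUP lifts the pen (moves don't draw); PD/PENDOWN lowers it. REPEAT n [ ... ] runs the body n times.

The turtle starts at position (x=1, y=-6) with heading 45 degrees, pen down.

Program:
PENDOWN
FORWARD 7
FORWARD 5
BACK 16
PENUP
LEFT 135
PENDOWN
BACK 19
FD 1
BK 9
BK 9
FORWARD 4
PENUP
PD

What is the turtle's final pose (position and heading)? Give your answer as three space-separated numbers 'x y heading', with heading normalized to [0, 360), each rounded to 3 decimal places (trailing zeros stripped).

Executing turtle program step by step:
Start: pos=(1,-6), heading=45, pen down
PD: pen down
FD 7: (1,-6) -> (5.95,-1.05) [heading=45, draw]
FD 5: (5.95,-1.05) -> (9.485,2.485) [heading=45, draw]
BK 16: (9.485,2.485) -> (-1.828,-8.828) [heading=45, draw]
PU: pen up
LT 135: heading 45 -> 180
PD: pen down
BK 19: (-1.828,-8.828) -> (17.172,-8.828) [heading=180, draw]
FD 1: (17.172,-8.828) -> (16.172,-8.828) [heading=180, draw]
BK 9: (16.172,-8.828) -> (25.172,-8.828) [heading=180, draw]
BK 9: (25.172,-8.828) -> (34.172,-8.828) [heading=180, draw]
FD 4: (34.172,-8.828) -> (30.172,-8.828) [heading=180, draw]
PU: pen up
PD: pen down
Final: pos=(30.172,-8.828), heading=180, 8 segment(s) drawn

Answer: 30.172 -8.828 180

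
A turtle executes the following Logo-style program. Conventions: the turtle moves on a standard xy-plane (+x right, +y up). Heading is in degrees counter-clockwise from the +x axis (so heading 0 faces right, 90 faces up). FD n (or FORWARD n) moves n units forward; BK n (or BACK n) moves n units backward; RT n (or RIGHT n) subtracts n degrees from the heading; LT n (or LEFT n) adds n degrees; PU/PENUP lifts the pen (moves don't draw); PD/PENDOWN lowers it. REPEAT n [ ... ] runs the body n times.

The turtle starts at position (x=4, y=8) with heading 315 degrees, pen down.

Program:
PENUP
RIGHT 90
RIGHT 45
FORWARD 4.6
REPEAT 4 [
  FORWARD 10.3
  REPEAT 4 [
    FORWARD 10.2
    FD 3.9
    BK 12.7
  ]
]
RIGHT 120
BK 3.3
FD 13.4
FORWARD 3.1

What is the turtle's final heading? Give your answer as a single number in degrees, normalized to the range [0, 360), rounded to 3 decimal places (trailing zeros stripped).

Answer: 60

Derivation:
Executing turtle program step by step:
Start: pos=(4,8), heading=315, pen down
PU: pen up
RT 90: heading 315 -> 225
RT 45: heading 225 -> 180
FD 4.6: (4,8) -> (-0.6,8) [heading=180, move]
REPEAT 4 [
  -- iteration 1/4 --
  FD 10.3: (-0.6,8) -> (-10.9,8) [heading=180, move]
  REPEAT 4 [
    -- iteration 1/4 --
    FD 10.2: (-10.9,8) -> (-21.1,8) [heading=180, move]
    FD 3.9: (-21.1,8) -> (-25,8) [heading=180, move]
    BK 12.7: (-25,8) -> (-12.3,8) [heading=180, move]
    -- iteration 2/4 --
    FD 10.2: (-12.3,8) -> (-22.5,8) [heading=180, move]
    FD 3.9: (-22.5,8) -> (-26.4,8) [heading=180, move]
    BK 12.7: (-26.4,8) -> (-13.7,8) [heading=180, move]
    -- iteration 3/4 --
    FD 10.2: (-13.7,8) -> (-23.9,8) [heading=180, move]
    FD 3.9: (-23.9,8) -> (-27.8,8) [heading=180, move]
    BK 12.7: (-27.8,8) -> (-15.1,8) [heading=180, move]
    -- iteration 4/4 --
    FD 10.2: (-15.1,8) -> (-25.3,8) [heading=180, move]
    FD 3.9: (-25.3,8) -> (-29.2,8) [heading=180, move]
    BK 12.7: (-29.2,8) -> (-16.5,8) [heading=180, move]
  ]
  -- iteration 2/4 --
  FD 10.3: (-16.5,8) -> (-26.8,8) [heading=180, move]
  REPEAT 4 [
    -- iteration 1/4 --
    FD 10.2: (-26.8,8) -> (-37,8) [heading=180, move]
    FD 3.9: (-37,8) -> (-40.9,8) [heading=180, move]
    BK 12.7: (-40.9,8) -> (-28.2,8) [heading=180, move]
    -- iteration 2/4 --
    FD 10.2: (-28.2,8) -> (-38.4,8) [heading=180, move]
    FD 3.9: (-38.4,8) -> (-42.3,8) [heading=180, move]
    BK 12.7: (-42.3,8) -> (-29.6,8) [heading=180, move]
    -- iteration 3/4 --
    FD 10.2: (-29.6,8) -> (-39.8,8) [heading=180, move]
    FD 3.9: (-39.8,8) -> (-43.7,8) [heading=180, move]
    BK 12.7: (-43.7,8) -> (-31,8) [heading=180, move]
    -- iteration 4/4 --
    FD 10.2: (-31,8) -> (-41.2,8) [heading=180, move]
    FD 3.9: (-41.2,8) -> (-45.1,8) [heading=180, move]
    BK 12.7: (-45.1,8) -> (-32.4,8) [heading=180, move]
  ]
  -- iteration 3/4 --
  FD 10.3: (-32.4,8) -> (-42.7,8) [heading=180, move]
  REPEAT 4 [
    -- iteration 1/4 --
    FD 10.2: (-42.7,8) -> (-52.9,8) [heading=180, move]
    FD 3.9: (-52.9,8) -> (-56.8,8) [heading=180, move]
    BK 12.7: (-56.8,8) -> (-44.1,8) [heading=180, move]
    -- iteration 2/4 --
    FD 10.2: (-44.1,8) -> (-54.3,8) [heading=180, move]
    FD 3.9: (-54.3,8) -> (-58.2,8) [heading=180, move]
    BK 12.7: (-58.2,8) -> (-45.5,8) [heading=180, move]
    -- iteration 3/4 --
    FD 10.2: (-45.5,8) -> (-55.7,8) [heading=180, move]
    FD 3.9: (-55.7,8) -> (-59.6,8) [heading=180, move]
    BK 12.7: (-59.6,8) -> (-46.9,8) [heading=180, move]
    -- iteration 4/4 --
    FD 10.2: (-46.9,8) -> (-57.1,8) [heading=180, move]
    FD 3.9: (-57.1,8) -> (-61,8) [heading=180, move]
    BK 12.7: (-61,8) -> (-48.3,8) [heading=180, move]
  ]
  -- iteration 4/4 --
  FD 10.3: (-48.3,8) -> (-58.6,8) [heading=180, move]
  REPEAT 4 [
    -- iteration 1/4 --
    FD 10.2: (-58.6,8) -> (-68.8,8) [heading=180, move]
    FD 3.9: (-68.8,8) -> (-72.7,8) [heading=180, move]
    BK 12.7: (-72.7,8) -> (-60,8) [heading=180, move]
    -- iteration 2/4 --
    FD 10.2: (-60,8) -> (-70.2,8) [heading=180, move]
    FD 3.9: (-70.2,8) -> (-74.1,8) [heading=180, move]
    BK 12.7: (-74.1,8) -> (-61.4,8) [heading=180, move]
    -- iteration 3/4 --
    FD 10.2: (-61.4,8) -> (-71.6,8) [heading=180, move]
    FD 3.9: (-71.6,8) -> (-75.5,8) [heading=180, move]
    BK 12.7: (-75.5,8) -> (-62.8,8) [heading=180, move]
    -- iteration 4/4 --
    FD 10.2: (-62.8,8) -> (-73,8) [heading=180, move]
    FD 3.9: (-73,8) -> (-76.9,8) [heading=180, move]
    BK 12.7: (-76.9,8) -> (-64.2,8) [heading=180, move]
  ]
]
RT 120: heading 180 -> 60
BK 3.3: (-64.2,8) -> (-65.85,5.142) [heading=60, move]
FD 13.4: (-65.85,5.142) -> (-59.15,16.747) [heading=60, move]
FD 3.1: (-59.15,16.747) -> (-57.6,19.432) [heading=60, move]
Final: pos=(-57.6,19.432), heading=60, 0 segment(s) drawn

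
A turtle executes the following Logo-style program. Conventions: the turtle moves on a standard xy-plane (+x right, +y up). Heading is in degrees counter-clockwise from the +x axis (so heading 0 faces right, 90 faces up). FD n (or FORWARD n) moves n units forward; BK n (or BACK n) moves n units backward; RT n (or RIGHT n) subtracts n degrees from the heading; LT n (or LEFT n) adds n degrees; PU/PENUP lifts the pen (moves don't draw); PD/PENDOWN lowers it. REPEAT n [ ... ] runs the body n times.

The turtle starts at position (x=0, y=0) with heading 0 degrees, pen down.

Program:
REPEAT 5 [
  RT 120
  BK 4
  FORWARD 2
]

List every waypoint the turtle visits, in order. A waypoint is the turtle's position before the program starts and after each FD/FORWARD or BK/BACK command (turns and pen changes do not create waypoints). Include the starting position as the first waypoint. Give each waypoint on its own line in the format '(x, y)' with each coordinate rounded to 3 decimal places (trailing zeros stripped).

Executing turtle program step by step:
Start: pos=(0,0), heading=0, pen down
REPEAT 5 [
  -- iteration 1/5 --
  RT 120: heading 0 -> 240
  BK 4: (0,0) -> (2,3.464) [heading=240, draw]
  FD 2: (2,3.464) -> (1,1.732) [heading=240, draw]
  -- iteration 2/5 --
  RT 120: heading 240 -> 120
  BK 4: (1,1.732) -> (3,-1.732) [heading=120, draw]
  FD 2: (3,-1.732) -> (2,0) [heading=120, draw]
  -- iteration 3/5 --
  RT 120: heading 120 -> 0
  BK 4: (2,0) -> (-2,0) [heading=0, draw]
  FD 2: (-2,0) -> (0,0) [heading=0, draw]
  -- iteration 4/5 --
  RT 120: heading 0 -> 240
  BK 4: (0,0) -> (2,3.464) [heading=240, draw]
  FD 2: (2,3.464) -> (1,1.732) [heading=240, draw]
  -- iteration 5/5 --
  RT 120: heading 240 -> 120
  BK 4: (1,1.732) -> (3,-1.732) [heading=120, draw]
  FD 2: (3,-1.732) -> (2,0) [heading=120, draw]
]
Final: pos=(2,0), heading=120, 10 segment(s) drawn
Waypoints (11 total):
(0, 0)
(2, 3.464)
(1, 1.732)
(3, -1.732)
(2, 0)
(-2, 0)
(0, 0)
(2, 3.464)
(1, 1.732)
(3, -1.732)
(2, 0)

Answer: (0, 0)
(2, 3.464)
(1, 1.732)
(3, -1.732)
(2, 0)
(-2, 0)
(0, 0)
(2, 3.464)
(1, 1.732)
(3, -1.732)
(2, 0)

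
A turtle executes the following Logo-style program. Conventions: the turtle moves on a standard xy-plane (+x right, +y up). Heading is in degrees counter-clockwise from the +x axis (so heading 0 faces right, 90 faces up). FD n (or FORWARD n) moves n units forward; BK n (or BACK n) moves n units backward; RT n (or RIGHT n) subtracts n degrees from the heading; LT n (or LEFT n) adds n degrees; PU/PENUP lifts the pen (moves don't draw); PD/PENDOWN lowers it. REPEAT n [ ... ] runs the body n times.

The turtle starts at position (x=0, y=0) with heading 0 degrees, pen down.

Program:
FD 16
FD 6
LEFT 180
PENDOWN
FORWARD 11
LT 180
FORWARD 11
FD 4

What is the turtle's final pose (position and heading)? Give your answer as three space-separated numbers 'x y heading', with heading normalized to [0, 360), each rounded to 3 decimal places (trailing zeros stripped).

Answer: 26 0 0

Derivation:
Executing turtle program step by step:
Start: pos=(0,0), heading=0, pen down
FD 16: (0,0) -> (16,0) [heading=0, draw]
FD 6: (16,0) -> (22,0) [heading=0, draw]
LT 180: heading 0 -> 180
PD: pen down
FD 11: (22,0) -> (11,0) [heading=180, draw]
LT 180: heading 180 -> 0
FD 11: (11,0) -> (22,0) [heading=0, draw]
FD 4: (22,0) -> (26,0) [heading=0, draw]
Final: pos=(26,0), heading=0, 5 segment(s) drawn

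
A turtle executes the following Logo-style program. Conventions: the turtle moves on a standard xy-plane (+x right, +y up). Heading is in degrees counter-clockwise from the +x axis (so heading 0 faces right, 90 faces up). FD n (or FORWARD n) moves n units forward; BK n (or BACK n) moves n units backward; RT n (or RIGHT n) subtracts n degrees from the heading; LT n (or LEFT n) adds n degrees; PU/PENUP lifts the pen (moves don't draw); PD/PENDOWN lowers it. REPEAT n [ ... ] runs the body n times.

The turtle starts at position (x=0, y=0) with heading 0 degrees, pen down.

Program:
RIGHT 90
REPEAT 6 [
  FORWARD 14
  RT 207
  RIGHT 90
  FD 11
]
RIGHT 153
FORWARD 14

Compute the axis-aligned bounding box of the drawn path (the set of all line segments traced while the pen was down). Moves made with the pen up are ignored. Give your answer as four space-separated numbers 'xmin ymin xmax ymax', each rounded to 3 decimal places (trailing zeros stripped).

Executing turtle program step by step:
Start: pos=(0,0), heading=0, pen down
RT 90: heading 0 -> 270
REPEAT 6 [
  -- iteration 1/6 --
  FD 14: (0,0) -> (0,-14) [heading=270, draw]
  RT 207: heading 270 -> 63
  RT 90: heading 63 -> 333
  FD 11: (0,-14) -> (9.801,-18.994) [heading=333, draw]
  -- iteration 2/6 --
  FD 14: (9.801,-18.994) -> (22.275,-25.35) [heading=333, draw]
  RT 207: heading 333 -> 126
  RT 90: heading 126 -> 36
  FD 11: (22.275,-25.35) -> (31.174,-18.884) [heading=36, draw]
  -- iteration 3/6 --
  FD 14: (31.174,-18.884) -> (42.501,-10.655) [heading=36, draw]
  RT 207: heading 36 -> 189
  RT 90: heading 189 -> 99
  FD 11: (42.501,-10.655) -> (40.78,0.209) [heading=99, draw]
  -- iteration 4/6 --
  FD 14: (40.78,0.209) -> (38.59,14.037) [heading=99, draw]
  RT 207: heading 99 -> 252
  RT 90: heading 252 -> 162
  FD 11: (38.59,14.037) -> (28.128,17.436) [heading=162, draw]
  -- iteration 5/6 --
  FD 14: (28.128,17.436) -> (14.813,21.763) [heading=162, draw]
  RT 207: heading 162 -> 315
  RT 90: heading 315 -> 225
  FD 11: (14.813,21.763) -> (7.035,13.984) [heading=225, draw]
  -- iteration 6/6 --
  FD 14: (7.035,13.984) -> (-2.864,4.085) [heading=225, draw]
  RT 207: heading 225 -> 18
  RT 90: heading 18 -> 288
  FD 11: (-2.864,4.085) -> (0.535,-6.377) [heading=288, draw]
]
RT 153: heading 288 -> 135
FD 14: (0.535,-6.377) -> (-9.365,3.523) [heading=135, draw]
Final: pos=(-9.365,3.523), heading=135, 13 segment(s) drawn

Segment endpoints: x in {-9.365, -2.864, 0, 0, 0.535, 7.035, 9.801, 14.813, 22.275, 28.128, 31.174, 38.59, 40.78, 42.501}, y in {-25.35, -18.994, -18.884, -14, -10.655, -6.377, 0, 0.209, 3.523, 4.085, 13.984, 14.037, 17.436, 21.763}
xmin=-9.365, ymin=-25.35, xmax=42.501, ymax=21.763

Answer: -9.365 -25.35 42.501 21.763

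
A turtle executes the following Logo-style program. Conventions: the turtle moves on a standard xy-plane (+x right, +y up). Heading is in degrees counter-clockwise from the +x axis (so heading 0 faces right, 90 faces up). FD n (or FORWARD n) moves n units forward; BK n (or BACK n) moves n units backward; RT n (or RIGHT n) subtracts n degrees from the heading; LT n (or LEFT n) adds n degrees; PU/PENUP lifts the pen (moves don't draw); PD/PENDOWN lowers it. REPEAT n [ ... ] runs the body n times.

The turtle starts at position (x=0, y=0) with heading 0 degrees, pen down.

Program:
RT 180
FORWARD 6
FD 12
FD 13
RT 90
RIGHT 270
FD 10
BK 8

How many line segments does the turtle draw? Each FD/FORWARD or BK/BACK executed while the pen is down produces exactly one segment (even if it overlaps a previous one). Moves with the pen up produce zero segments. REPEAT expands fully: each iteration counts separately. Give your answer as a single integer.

Executing turtle program step by step:
Start: pos=(0,0), heading=0, pen down
RT 180: heading 0 -> 180
FD 6: (0,0) -> (-6,0) [heading=180, draw]
FD 12: (-6,0) -> (-18,0) [heading=180, draw]
FD 13: (-18,0) -> (-31,0) [heading=180, draw]
RT 90: heading 180 -> 90
RT 270: heading 90 -> 180
FD 10: (-31,0) -> (-41,0) [heading=180, draw]
BK 8: (-41,0) -> (-33,0) [heading=180, draw]
Final: pos=(-33,0), heading=180, 5 segment(s) drawn
Segments drawn: 5

Answer: 5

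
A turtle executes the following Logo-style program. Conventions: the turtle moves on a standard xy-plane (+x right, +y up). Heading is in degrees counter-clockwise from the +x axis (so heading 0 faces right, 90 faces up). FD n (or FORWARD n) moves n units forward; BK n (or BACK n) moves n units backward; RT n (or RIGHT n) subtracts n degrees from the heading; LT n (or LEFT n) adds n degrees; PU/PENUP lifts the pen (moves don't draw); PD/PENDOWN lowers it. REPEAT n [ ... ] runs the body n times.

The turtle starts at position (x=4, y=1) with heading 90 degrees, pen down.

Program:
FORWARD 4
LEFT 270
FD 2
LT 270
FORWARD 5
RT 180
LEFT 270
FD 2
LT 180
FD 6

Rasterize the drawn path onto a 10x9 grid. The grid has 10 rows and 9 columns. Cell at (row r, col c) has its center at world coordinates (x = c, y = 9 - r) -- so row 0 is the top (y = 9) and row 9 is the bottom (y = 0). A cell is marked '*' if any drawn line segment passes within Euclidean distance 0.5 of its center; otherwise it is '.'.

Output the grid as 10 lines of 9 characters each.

Segment 0: (4,1) -> (4,5)
Segment 1: (4,5) -> (6,5)
Segment 2: (6,5) -> (6,-0)
Segment 3: (6,-0) -> (8,-0)
Segment 4: (8,-0) -> (2,0)

Answer: .........
.........
.........
.........
....***..
....*.*..
....*.*..
....*.*..
....*.*..
..*******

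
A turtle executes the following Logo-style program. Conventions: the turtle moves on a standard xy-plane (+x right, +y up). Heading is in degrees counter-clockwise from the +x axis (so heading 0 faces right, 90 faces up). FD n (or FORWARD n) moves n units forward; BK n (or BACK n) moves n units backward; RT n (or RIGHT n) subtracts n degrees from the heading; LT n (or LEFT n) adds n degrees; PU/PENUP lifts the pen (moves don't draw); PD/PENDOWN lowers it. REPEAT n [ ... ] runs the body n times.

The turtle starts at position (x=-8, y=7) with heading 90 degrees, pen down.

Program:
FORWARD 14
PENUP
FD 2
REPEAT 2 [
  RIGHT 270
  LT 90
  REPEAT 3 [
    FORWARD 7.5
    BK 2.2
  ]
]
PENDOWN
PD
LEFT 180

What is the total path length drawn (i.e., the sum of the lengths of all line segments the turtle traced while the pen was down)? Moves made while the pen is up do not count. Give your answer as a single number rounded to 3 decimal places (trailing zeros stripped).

Answer: 14

Derivation:
Executing turtle program step by step:
Start: pos=(-8,7), heading=90, pen down
FD 14: (-8,7) -> (-8,21) [heading=90, draw]
PU: pen up
FD 2: (-8,21) -> (-8,23) [heading=90, move]
REPEAT 2 [
  -- iteration 1/2 --
  RT 270: heading 90 -> 180
  LT 90: heading 180 -> 270
  REPEAT 3 [
    -- iteration 1/3 --
    FD 7.5: (-8,23) -> (-8,15.5) [heading=270, move]
    BK 2.2: (-8,15.5) -> (-8,17.7) [heading=270, move]
    -- iteration 2/3 --
    FD 7.5: (-8,17.7) -> (-8,10.2) [heading=270, move]
    BK 2.2: (-8,10.2) -> (-8,12.4) [heading=270, move]
    -- iteration 3/3 --
    FD 7.5: (-8,12.4) -> (-8,4.9) [heading=270, move]
    BK 2.2: (-8,4.9) -> (-8,7.1) [heading=270, move]
  ]
  -- iteration 2/2 --
  RT 270: heading 270 -> 0
  LT 90: heading 0 -> 90
  REPEAT 3 [
    -- iteration 1/3 --
    FD 7.5: (-8,7.1) -> (-8,14.6) [heading=90, move]
    BK 2.2: (-8,14.6) -> (-8,12.4) [heading=90, move]
    -- iteration 2/3 --
    FD 7.5: (-8,12.4) -> (-8,19.9) [heading=90, move]
    BK 2.2: (-8,19.9) -> (-8,17.7) [heading=90, move]
    -- iteration 3/3 --
    FD 7.5: (-8,17.7) -> (-8,25.2) [heading=90, move]
    BK 2.2: (-8,25.2) -> (-8,23) [heading=90, move]
  ]
]
PD: pen down
PD: pen down
LT 180: heading 90 -> 270
Final: pos=(-8,23), heading=270, 1 segment(s) drawn

Segment lengths:
  seg 1: (-8,7) -> (-8,21), length = 14
Total = 14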